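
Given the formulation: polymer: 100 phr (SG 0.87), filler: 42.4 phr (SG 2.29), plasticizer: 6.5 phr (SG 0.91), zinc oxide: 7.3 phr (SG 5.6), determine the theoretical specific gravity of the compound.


Sum of weights = 156.2
Volume contributions:
  polymer: 100/0.87 = 114.9425
  filler: 42.4/2.29 = 18.5153
  plasticizer: 6.5/0.91 = 7.1429
  zinc oxide: 7.3/5.6 = 1.3036
Sum of volumes = 141.9042
SG = 156.2 / 141.9042 = 1.101

SG = 1.101


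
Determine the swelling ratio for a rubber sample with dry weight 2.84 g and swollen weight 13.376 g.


Q = W_swollen / W_dry
Q = 13.376 / 2.84
Q = 4.71

Q = 4.71


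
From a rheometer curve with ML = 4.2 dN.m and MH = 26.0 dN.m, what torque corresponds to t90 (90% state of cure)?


M90 = ML + 0.9 * (MH - ML)
M90 = 4.2 + 0.9 * (26.0 - 4.2)
M90 = 4.2 + 0.9 * 21.8
M90 = 23.82 dN.m

23.82 dN.m


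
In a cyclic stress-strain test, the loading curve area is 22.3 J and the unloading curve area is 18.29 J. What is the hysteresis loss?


Hysteresis loss = loading - unloading
= 22.3 - 18.29
= 4.01 J

4.01 J


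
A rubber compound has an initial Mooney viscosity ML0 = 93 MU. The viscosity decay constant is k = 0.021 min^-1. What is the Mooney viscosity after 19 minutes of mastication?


ML = ML0 * exp(-k * t)
ML = 93 * exp(-0.021 * 19)
ML = 93 * 0.6710
ML = 62.4 MU

62.4 MU


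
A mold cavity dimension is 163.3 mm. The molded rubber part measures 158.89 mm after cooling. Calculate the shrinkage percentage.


Shrinkage = (mold - part) / mold * 100
= (163.3 - 158.89) / 163.3 * 100
= 4.41 / 163.3 * 100
= 2.7%

2.7%


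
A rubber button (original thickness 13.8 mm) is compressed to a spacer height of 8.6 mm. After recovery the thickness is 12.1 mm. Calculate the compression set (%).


CS = (t0 - recovered) / (t0 - ts) * 100
= (13.8 - 12.1) / (13.8 - 8.6) * 100
= 1.7 / 5.2 * 100
= 32.7%

32.7%


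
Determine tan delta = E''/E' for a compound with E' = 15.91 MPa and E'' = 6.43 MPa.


tan delta = E'' / E'
= 6.43 / 15.91
= 0.4041

tan delta = 0.4041


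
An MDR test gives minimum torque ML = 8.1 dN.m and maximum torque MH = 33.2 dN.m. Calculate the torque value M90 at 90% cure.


M90 = ML + 0.9 * (MH - ML)
M90 = 8.1 + 0.9 * (33.2 - 8.1)
M90 = 8.1 + 0.9 * 25.1
M90 = 30.69 dN.m

30.69 dN.m


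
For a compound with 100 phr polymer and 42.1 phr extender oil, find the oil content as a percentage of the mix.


Oil % = oil / (100 + oil) * 100
= 42.1 / (100 + 42.1) * 100
= 42.1 / 142.1 * 100
= 29.63%

29.63%


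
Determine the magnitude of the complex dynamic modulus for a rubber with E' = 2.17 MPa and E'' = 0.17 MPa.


|E*| = sqrt(E'^2 + E''^2)
= sqrt(2.17^2 + 0.17^2)
= sqrt(4.7089 + 0.0289)
= 2.177 MPa

2.177 MPa


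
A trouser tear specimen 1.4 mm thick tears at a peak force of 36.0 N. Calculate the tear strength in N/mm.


Tear strength = force / thickness
= 36.0 / 1.4
= 25.71 N/mm

25.71 N/mm


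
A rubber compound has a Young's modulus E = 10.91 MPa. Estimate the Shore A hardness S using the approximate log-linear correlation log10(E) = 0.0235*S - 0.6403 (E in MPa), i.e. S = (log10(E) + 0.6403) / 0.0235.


log10(E) = 0.0235*S - 0.6403  =>  S = (log10(E) + 0.6403) / 0.0235
log10(10.91) = 1.037825
S = (1.037825 + 0.6403) / 0.0235 = 1.678125 / 0.0235
S = 71.4

Shore A = 71.4


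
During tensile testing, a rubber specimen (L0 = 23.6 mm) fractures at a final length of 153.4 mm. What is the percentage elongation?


Elongation = (Lf - L0) / L0 * 100
= (153.4 - 23.6) / 23.6 * 100
= 129.8 / 23.6 * 100
= 550.0%

550.0%


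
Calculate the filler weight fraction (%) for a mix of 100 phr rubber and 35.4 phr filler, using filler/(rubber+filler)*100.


Filler % = filler / (rubber + filler) * 100
= 35.4 / (100 + 35.4) * 100
= 35.4 / 135.4 * 100
= 26.14%

26.14%


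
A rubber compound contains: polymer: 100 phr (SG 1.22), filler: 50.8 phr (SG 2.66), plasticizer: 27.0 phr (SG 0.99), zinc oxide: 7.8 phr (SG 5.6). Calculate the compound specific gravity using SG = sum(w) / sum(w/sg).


Sum of weights = 185.6
Volume contributions:
  polymer: 100/1.22 = 81.9672
  filler: 50.8/2.66 = 19.0977
  plasticizer: 27.0/0.99 = 27.2727
  zinc oxide: 7.8/5.6 = 1.3929
Sum of volumes = 129.7305
SG = 185.6 / 129.7305 = 1.431

SG = 1.431


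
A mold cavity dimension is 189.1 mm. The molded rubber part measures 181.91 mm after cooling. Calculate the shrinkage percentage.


Shrinkage = (mold - part) / mold * 100
= (189.1 - 181.91) / 189.1 * 100
= 7.19 / 189.1 * 100
= 3.8%

3.8%


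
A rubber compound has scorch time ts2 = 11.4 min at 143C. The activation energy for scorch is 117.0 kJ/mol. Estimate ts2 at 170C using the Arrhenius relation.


Convert temperatures: T1 = 143 + 273.15 = 416.15 K, T2 = 170 + 273.15 = 443.15 K
ts2_new = 11.4 * exp(117000 / 8.314 * (1/443.15 - 1/416.15))
1/T2 - 1/T1 = -1.4641e-04
ts2_new = 1.45 min

1.45 min


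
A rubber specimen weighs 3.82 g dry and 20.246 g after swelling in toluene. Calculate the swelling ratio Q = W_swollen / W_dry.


Q = W_swollen / W_dry
Q = 20.246 / 3.82
Q = 5.3

Q = 5.3


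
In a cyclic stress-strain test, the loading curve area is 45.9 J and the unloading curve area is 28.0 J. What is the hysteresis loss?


Hysteresis loss = loading - unloading
= 45.9 - 28.0
= 17.9 J

17.9 J


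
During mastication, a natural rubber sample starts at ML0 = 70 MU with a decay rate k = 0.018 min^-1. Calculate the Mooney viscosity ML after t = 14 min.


ML = ML0 * exp(-k * t)
ML = 70 * exp(-0.018 * 14)
ML = 70 * 0.7772
ML = 54.41 MU

54.41 MU


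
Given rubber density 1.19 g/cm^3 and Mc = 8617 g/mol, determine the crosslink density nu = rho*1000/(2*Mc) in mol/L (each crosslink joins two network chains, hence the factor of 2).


nu = rho * 1000 / (2 * Mc)
nu = 1.19 * 1000 / (2 * 8617)
nu = 1190.0 / 17234
nu = 0.0690 mol/L

0.0690 mol/L


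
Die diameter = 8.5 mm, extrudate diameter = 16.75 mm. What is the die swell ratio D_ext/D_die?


Die swell ratio = D_extrudate / D_die
= 16.75 / 8.5
= 1.971

Die swell = 1.971


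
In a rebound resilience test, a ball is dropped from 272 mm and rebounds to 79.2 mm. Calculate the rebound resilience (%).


Resilience = h_rebound / h_drop * 100
= 79.2 / 272 * 100
= 29.1%

29.1%


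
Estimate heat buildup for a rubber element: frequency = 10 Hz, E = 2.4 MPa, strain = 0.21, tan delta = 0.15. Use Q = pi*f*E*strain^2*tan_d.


Q = pi * f * E * strain^2 * tan_d
= pi * 10 * 2.4 * 0.21^2 * 0.15
= pi * 10 * 2.4 * 0.0441 * 0.15
= 0.4988

Q = 0.4988


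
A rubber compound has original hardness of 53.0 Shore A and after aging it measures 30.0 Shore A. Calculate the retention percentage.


Retention = aged / original * 100
= 30.0 / 53.0 * 100
= 56.6%

56.6%


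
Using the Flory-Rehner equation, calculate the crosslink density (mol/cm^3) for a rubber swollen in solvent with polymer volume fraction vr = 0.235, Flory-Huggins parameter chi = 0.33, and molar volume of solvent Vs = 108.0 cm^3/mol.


ln(1 - vr) = ln(1 - 0.235) = -0.2679
Numerator = -((-0.2679) + 0.235 + 0.33 * 0.235^2) = 0.0147
Denominator = 108.0 * (0.235^(1/3) - 0.235/2) = 53.9569
nu = 0.0147 / 53.9569 = 2.7161e-04 mol/cm^3

2.7161e-04 mol/cm^3


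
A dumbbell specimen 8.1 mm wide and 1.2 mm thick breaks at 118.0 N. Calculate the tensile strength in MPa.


Area = width * thickness = 8.1 * 1.2 = 9.72 mm^2
TS = force / area = 118.0 / 9.72 = 12.14 MPa

12.14 MPa


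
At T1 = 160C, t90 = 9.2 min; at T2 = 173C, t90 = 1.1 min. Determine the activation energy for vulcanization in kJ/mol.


T1 = 433.15 K, T2 = 446.15 K
1/T1 - 1/T2 = 6.7270e-05
ln(t1/t2) = ln(9.2/1.1) = 2.1239
Ea = 8.314 * 2.1239 / 6.7270e-05 = 262493.5157 J/mol
Ea = 262.49 kJ/mol

262.49 kJ/mol


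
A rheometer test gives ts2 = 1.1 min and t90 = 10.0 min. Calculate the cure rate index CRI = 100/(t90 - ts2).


CRI = 100 / (t90 - ts2)
= 100 / (10.0 - 1.1)
= 100 / 8.9
= 11.24 min^-1

11.24 min^-1


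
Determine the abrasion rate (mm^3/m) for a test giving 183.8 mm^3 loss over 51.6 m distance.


Rate = volume_loss / distance
= 183.8 / 51.6
= 3.562 mm^3/m

3.562 mm^3/m


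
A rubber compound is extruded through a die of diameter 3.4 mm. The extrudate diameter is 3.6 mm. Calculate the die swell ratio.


Die swell ratio = D_extrudate / D_die
= 3.6 / 3.4
= 1.059

Die swell = 1.059


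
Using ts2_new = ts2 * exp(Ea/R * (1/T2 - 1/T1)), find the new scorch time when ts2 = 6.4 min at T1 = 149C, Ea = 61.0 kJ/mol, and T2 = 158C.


Convert temperatures: T1 = 149 + 273.15 = 422.15 K, T2 = 158 + 273.15 = 431.15 K
ts2_new = 6.4 * exp(61000 / 8.314 * (1/431.15 - 1/422.15))
1/T2 - 1/T1 = -4.9448e-05
ts2_new = 4.45 min

4.45 min


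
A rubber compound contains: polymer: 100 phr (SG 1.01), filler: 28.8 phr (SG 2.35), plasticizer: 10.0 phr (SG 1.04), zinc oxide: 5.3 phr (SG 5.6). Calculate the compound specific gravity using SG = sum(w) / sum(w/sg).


Sum of weights = 144.1
Volume contributions:
  polymer: 100/1.01 = 99.0099
  filler: 28.8/2.35 = 12.2553
  plasticizer: 10.0/1.04 = 9.6154
  zinc oxide: 5.3/5.6 = 0.9464
Sum of volumes = 121.8270
SG = 144.1 / 121.8270 = 1.183

SG = 1.183


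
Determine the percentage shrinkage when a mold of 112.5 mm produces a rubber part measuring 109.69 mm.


Shrinkage = (mold - part) / mold * 100
= (112.5 - 109.69) / 112.5 * 100
= 2.81 / 112.5 * 100
= 2.5%

2.5%


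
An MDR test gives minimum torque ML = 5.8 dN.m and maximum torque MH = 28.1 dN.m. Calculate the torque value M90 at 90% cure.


M90 = ML + 0.9 * (MH - ML)
M90 = 5.8 + 0.9 * (28.1 - 5.8)
M90 = 5.8 + 0.9 * 22.3
M90 = 25.87 dN.m

25.87 dN.m


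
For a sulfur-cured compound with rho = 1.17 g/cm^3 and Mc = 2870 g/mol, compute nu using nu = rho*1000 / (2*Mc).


nu = rho * 1000 / (2 * Mc)
nu = 1.17 * 1000 / (2 * 2870)
nu = 1170.0 / 5740
nu = 0.2038 mol/L

0.2038 mol/L


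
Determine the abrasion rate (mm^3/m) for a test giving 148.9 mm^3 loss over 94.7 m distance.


Rate = volume_loss / distance
= 148.9 / 94.7
= 1.572 mm^3/m

1.572 mm^3/m


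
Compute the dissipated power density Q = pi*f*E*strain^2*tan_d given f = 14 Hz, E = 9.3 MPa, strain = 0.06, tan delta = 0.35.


Q = pi * f * E * strain^2 * tan_d
= pi * 14 * 9.3 * 0.06^2 * 0.35
= pi * 14 * 9.3 * 0.0036 * 0.35
= 0.5154

Q = 0.5154


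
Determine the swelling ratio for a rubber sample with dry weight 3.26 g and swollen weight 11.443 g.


Q = W_swollen / W_dry
Q = 11.443 / 3.26
Q = 3.51

Q = 3.51


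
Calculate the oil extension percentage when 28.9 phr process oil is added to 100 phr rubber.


Oil % = oil / (100 + oil) * 100
= 28.9 / (100 + 28.9) * 100
= 28.9 / 128.9 * 100
= 22.42%

22.42%


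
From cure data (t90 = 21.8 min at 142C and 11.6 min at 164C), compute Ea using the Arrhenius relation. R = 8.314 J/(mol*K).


T1 = 415.15 K, T2 = 437.15 K
1/T1 - 1/T2 = 1.2122e-04
ln(t1/t2) = ln(21.8/11.6) = 0.6309
Ea = 8.314 * 0.6309 / 1.2122e-04 = 43269.9851 J/mol
Ea = 43.27 kJ/mol

43.27 kJ/mol


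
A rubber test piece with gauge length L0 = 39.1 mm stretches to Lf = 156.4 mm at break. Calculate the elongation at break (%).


Elongation = (Lf - L0) / L0 * 100
= (156.4 - 39.1) / 39.1 * 100
= 117.3 / 39.1 * 100
= 300.0%

300.0%


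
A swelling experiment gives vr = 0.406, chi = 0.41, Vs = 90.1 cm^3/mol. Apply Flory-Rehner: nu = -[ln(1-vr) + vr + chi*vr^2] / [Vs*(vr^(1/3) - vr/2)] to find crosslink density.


ln(1 - vr) = ln(1 - 0.406) = -0.5209
Numerator = -((-0.5209) + 0.406 + 0.41 * 0.406^2) = 0.0473
Denominator = 90.1 * (0.406^(1/3) - 0.406/2) = 48.4262
nu = 0.0473 / 48.4262 = 9.7660e-04 mol/cm^3

9.7660e-04 mol/cm^3


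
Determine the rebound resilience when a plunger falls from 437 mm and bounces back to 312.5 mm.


Resilience = h_rebound / h_drop * 100
= 312.5 / 437 * 100
= 71.5%

71.5%


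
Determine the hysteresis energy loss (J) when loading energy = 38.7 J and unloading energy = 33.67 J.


Hysteresis loss = loading - unloading
= 38.7 - 33.67
= 5.03 J

5.03 J


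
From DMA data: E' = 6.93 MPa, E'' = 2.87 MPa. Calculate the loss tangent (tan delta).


tan delta = E'' / E'
= 2.87 / 6.93
= 0.4141

tan delta = 0.4141


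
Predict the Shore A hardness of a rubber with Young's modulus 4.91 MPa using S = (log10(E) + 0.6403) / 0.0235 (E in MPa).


log10(E) = 0.0235*S - 0.6403  =>  S = (log10(E) + 0.6403) / 0.0235
log10(4.91) = 0.691081
S = (0.691081 + 0.6403) / 0.0235 = 1.331381 / 0.0235
S = 56.7

Shore A = 56.7


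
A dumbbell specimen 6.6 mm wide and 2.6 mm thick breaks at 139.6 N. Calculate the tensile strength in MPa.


Area = width * thickness = 6.6 * 2.6 = 17.16 mm^2
TS = force / area = 139.6 / 17.16 = 8.14 MPa

8.14 MPa


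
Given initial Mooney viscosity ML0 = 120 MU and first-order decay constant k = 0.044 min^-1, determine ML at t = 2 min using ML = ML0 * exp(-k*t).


ML = ML0 * exp(-k * t)
ML = 120 * exp(-0.044 * 2)
ML = 120 * 0.9158
ML = 109.89 MU

109.89 MU


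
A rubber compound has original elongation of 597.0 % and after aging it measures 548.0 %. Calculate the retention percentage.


Retention = aged / original * 100
= 548.0 / 597.0 * 100
= 91.8%

91.8%


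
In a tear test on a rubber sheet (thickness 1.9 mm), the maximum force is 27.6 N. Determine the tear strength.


Tear strength = force / thickness
= 27.6 / 1.9
= 14.53 N/mm

14.53 N/mm


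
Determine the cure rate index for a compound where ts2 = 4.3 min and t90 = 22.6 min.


CRI = 100 / (t90 - ts2)
= 100 / (22.6 - 4.3)
= 100 / 18.3
= 5.46 min^-1

5.46 min^-1


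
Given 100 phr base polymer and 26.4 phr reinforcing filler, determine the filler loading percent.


Filler % = filler / (rubber + filler) * 100
= 26.4 / (100 + 26.4) * 100
= 26.4 / 126.4 * 100
= 20.89%

20.89%


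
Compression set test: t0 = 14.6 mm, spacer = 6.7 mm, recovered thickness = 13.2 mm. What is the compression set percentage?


CS = (t0 - recovered) / (t0 - ts) * 100
= (14.6 - 13.2) / (14.6 - 6.7) * 100
= 1.4 / 7.9 * 100
= 17.7%

17.7%


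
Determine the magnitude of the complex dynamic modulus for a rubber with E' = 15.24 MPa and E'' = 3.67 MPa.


|E*| = sqrt(E'^2 + E''^2)
= sqrt(15.24^2 + 3.67^2)
= sqrt(232.2576 + 13.4689)
= 15.676 MPa

15.676 MPa


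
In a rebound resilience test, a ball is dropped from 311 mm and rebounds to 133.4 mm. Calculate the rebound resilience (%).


Resilience = h_rebound / h_drop * 100
= 133.4 / 311 * 100
= 42.9%

42.9%


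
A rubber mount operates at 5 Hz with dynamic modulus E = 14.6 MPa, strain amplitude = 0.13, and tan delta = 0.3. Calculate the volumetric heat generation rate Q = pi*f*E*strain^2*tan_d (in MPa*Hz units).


Q = pi * f * E * strain^2 * tan_d
= pi * 5 * 14.6 * 0.13^2 * 0.3
= pi * 5 * 14.6 * 0.0169 * 0.3
= 1.1627

Q = 1.1627


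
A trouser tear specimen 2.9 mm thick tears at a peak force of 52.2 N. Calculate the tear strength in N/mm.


Tear strength = force / thickness
= 52.2 / 2.9
= 18.0 N/mm

18.0 N/mm


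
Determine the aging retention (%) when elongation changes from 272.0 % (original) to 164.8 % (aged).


Retention = aged / original * 100
= 164.8 / 272.0 * 100
= 60.6%

60.6%


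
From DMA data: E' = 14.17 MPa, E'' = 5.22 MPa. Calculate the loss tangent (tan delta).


tan delta = E'' / E'
= 5.22 / 14.17
= 0.3684

tan delta = 0.3684


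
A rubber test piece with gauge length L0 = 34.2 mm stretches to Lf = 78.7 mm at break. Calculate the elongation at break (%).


Elongation = (Lf - L0) / L0 * 100
= (78.7 - 34.2) / 34.2 * 100
= 44.5 / 34.2 * 100
= 130.1%

130.1%


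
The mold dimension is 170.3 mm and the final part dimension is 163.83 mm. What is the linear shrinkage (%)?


Shrinkage = (mold - part) / mold * 100
= (170.3 - 163.83) / 170.3 * 100
= 6.47 / 170.3 * 100
= 3.8%

3.8%


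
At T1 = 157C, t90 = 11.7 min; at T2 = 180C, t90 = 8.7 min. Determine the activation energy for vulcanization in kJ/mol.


T1 = 430.15 K, T2 = 453.15 K
1/T1 - 1/T2 = 1.1800e-04
ln(t1/t2) = ln(11.7/8.7) = 0.2963
Ea = 8.314 * 0.2963 / 1.1800e-04 = 20874.9594 J/mol
Ea = 20.87 kJ/mol

20.87 kJ/mol


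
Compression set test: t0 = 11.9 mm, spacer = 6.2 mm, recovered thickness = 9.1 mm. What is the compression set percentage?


CS = (t0 - recovered) / (t0 - ts) * 100
= (11.9 - 9.1) / (11.9 - 6.2) * 100
= 2.8 / 5.7 * 100
= 49.1%

49.1%


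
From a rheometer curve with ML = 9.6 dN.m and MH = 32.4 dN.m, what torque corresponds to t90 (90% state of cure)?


M90 = ML + 0.9 * (MH - ML)
M90 = 9.6 + 0.9 * (32.4 - 9.6)
M90 = 9.6 + 0.9 * 22.8
M90 = 30.12 dN.m

30.12 dN.m


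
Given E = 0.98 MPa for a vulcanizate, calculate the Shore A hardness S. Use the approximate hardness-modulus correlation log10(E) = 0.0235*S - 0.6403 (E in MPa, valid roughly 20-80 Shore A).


log10(E) = 0.0235*S - 0.6403  =>  S = (log10(E) + 0.6403) / 0.0235
log10(0.98) = -0.008774
S = (-0.008774 + 0.6403) / 0.0235 = 0.631526 / 0.0235
S = 26.9

Shore A = 26.9


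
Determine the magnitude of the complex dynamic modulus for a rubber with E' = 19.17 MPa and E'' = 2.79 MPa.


|E*| = sqrt(E'^2 + E''^2)
= sqrt(19.17^2 + 2.79^2)
= sqrt(367.4889 + 7.7841)
= 19.372 MPa

19.372 MPa


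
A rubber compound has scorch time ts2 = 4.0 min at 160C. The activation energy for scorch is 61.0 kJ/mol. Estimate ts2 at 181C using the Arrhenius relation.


Convert temperatures: T1 = 160 + 273.15 = 433.15 K, T2 = 181 + 273.15 = 454.15 K
ts2_new = 4.0 * exp(61000 / 8.314 * (1/454.15 - 1/433.15))
1/T2 - 1/T1 = -1.0675e-04
ts2_new = 1.83 min

1.83 min


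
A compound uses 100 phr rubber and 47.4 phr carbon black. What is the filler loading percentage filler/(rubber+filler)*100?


Filler % = filler / (rubber + filler) * 100
= 47.4 / (100 + 47.4) * 100
= 47.4 / 147.4 * 100
= 32.16%

32.16%


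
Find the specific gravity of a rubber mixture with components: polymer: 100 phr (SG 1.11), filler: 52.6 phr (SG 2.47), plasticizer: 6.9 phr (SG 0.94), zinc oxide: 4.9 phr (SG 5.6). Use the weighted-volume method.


Sum of weights = 164.4
Volume contributions:
  polymer: 100/1.11 = 90.0901
  filler: 52.6/2.47 = 21.2955
  plasticizer: 6.9/0.94 = 7.3404
  zinc oxide: 4.9/5.6 = 0.8750
Sum of volumes = 119.6011
SG = 164.4 / 119.6011 = 1.375

SG = 1.375


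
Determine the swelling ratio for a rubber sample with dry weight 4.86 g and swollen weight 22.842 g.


Q = W_swollen / W_dry
Q = 22.842 / 4.86
Q = 4.7

Q = 4.7


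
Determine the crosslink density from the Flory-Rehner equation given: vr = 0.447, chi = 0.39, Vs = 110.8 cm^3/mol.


ln(1 - vr) = ln(1 - 0.447) = -0.5924
Numerator = -((-0.5924) + 0.447 + 0.39 * 0.447^2) = 0.0675
Denominator = 110.8 * (0.447^(1/3) - 0.447/2) = 59.9542
nu = 0.0675 / 59.9542 = 0.0011 mol/cm^3

0.0011 mol/cm^3


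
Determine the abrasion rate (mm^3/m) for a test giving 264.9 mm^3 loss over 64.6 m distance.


Rate = volume_loss / distance
= 264.9 / 64.6
= 4.101 mm^3/m

4.101 mm^3/m


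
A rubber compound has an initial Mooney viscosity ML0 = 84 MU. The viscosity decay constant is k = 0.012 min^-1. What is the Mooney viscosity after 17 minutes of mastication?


ML = ML0 * exp(-k * t)
ML = 84 * exp(-0.012 * 17)
ML = 84 * 0.8155
ML = 68.5 MU

68.5 MU


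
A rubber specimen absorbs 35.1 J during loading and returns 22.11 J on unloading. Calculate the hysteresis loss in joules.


Hysteresis loss = loading - unloading
= 35.1 - 22.11
= 12.99 J

12.99 J


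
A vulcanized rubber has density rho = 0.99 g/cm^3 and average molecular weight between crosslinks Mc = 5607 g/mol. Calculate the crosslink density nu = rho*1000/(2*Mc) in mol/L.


nu = rho * 1000 / (2 * Mc)
nu = 0.99 * 1000 / (2 * 5607)
nu = 990.0 / 11214
nu = 0.0883 mol/L

0.0883 mol/L


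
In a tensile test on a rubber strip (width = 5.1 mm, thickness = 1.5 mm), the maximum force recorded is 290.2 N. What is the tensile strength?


Area = width * thickness = 5.1 * 1.5 = 7.65 mm^2
TS = force / area = 290.2 / 7.65 = 37.93 MPa

37.93 MPa


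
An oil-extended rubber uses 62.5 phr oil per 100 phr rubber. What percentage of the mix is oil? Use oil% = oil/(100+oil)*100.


Oil % = oil / (100 + oil) * 100
= 62.5 / (100 + 62.5) * 100
= 62.5 / 162.5 * 100
= 38.46%

38.46%


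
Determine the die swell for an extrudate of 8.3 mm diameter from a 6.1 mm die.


Die swell ratio = D_extrudate / D_die
= 8.3 / 6.1
= 1.361

Die swell = 1.361


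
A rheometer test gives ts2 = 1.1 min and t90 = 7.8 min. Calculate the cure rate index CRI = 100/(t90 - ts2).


CRI = 100 / (t90 - ts2)
= 100 / (7.8 - 1.1)
= 100 / 6.7
= 14.93 min^-1

14.93 min^-1


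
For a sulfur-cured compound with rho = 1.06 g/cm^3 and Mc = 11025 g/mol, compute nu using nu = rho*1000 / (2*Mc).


nu = rho * 1000 / (2 * Mc)
nu = 1.06 * 1000 / (2 * 11025)
nu = 1060.0 / 22050
nu = 0.0481 mol/L

0.0481 mol/L


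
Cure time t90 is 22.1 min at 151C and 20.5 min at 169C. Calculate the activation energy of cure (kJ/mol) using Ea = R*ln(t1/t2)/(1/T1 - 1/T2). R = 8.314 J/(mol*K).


T1 = 424.15 K, T2 = 442.15 K
1/T1 - 1/T2 = 9.5981e-05
ln(t1/t2) = ln(22.1/20.5) = 0.0752
Ea = 8.314 * 0.0752 / 9.5981e-05 = 6509.8553 J/mol
Ea = 6.51 kJ/mol

6.51 kJ/mol


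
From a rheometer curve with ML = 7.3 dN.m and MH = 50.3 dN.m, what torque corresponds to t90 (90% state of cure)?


M90 = ML + 0.9 * (MH - ML)
M90 = 7.3 + 0.9 * (50.3 - 7.3)
M90 = 7.3 + 0.9 * 43.0
M90 = 46.0 dN.m

46.0 dN.m


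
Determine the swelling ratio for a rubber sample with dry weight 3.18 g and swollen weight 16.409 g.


Q = W_swollen / W_dry
Q = 16.409 / 3.18
Q = 5.16

Q = 5.16


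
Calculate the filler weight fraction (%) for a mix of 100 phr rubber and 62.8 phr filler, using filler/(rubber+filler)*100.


Filler % = filler / (rubber + filler) * 100
= 62.8 / (100 + 62.8) * 100
= 62.8 / 162.8 * 100
= 38.57%

38.57%


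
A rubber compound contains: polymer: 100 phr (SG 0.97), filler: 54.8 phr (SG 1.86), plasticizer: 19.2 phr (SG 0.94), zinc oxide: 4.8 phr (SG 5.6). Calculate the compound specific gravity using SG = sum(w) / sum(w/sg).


Sum of weights = 178.8
Volume contributions:
  polymer: 100/0.97 = 103.0928
  filler: 54.8/1.86 = 29.4624
  plasticizer: 19.2/0.94 = 20.4255
  zinc oxide: 4.8/5.6 = 0.8571
Sum of volumes = 153.8378
SG = 178.8 / 153.8378 = 1.162

SG = 1.162


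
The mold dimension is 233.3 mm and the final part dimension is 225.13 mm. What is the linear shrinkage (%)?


Shrinkage = (mold - part) / mold * 100
= (233.3 - 225.13) / 233.3 * 100
= 8.17 / 233.3 * 100
= 3.5%

3.5%


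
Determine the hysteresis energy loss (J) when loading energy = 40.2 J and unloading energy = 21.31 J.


Hysteresis loss = loading - unloading
= 40.2 - 21.31
= 18.89 J

18.89 J


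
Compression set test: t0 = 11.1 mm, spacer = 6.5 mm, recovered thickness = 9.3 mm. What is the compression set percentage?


CS = (t0 - recovered) / (t0 - ts) * 100
= (11.1 - 9.3) / (11.1 - 6.5) * 100
= 1.8 / 4.6 * 100
= 39.1%

39.1%


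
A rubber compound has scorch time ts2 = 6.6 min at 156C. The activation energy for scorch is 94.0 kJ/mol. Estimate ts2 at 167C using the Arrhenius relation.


Convert temperatures: T1 = 156 + 273.15 = 429.15 K, T2 = 167 + 273.15 = 440.15 K
ts2_new = 6.6 * exp(94000 / 8.314 * (1/440.15 - 1/429.15))
1/T2 - 1/T1 = -5.8235e-05
ts2_new = 3.42 min

3.42 min


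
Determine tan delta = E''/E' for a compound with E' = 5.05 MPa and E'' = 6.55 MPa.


tan delta = E'' / E'
= 6.55 / 5.05
= 1.297

tan delta = 1.297


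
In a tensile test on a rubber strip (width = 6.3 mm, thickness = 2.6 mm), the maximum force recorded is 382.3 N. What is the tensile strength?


Area = width * thickness = 6.3 * 2.6 = 16.38 mm^2
TS = force / area = 382.3 / 16.38 = 23.34 MPa

23.34 MPa


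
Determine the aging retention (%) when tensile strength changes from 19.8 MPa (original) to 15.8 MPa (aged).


Retention = aged / original * 100
= 15.8 / 19.8 * 100
= 79.8%

79.8%


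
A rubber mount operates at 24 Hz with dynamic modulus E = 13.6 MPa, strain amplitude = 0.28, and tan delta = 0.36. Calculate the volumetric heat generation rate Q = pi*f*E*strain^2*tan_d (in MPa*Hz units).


Q = pi * f * E * strain^2 * tan_d
= pi * 24 * 13.6 * 0.28^2 * 0.36
= pi * 24 * 13.6 * 0.0784 * 0.36
= 28.9413

Q = 28.9413


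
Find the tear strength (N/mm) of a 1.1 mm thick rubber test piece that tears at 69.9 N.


Tear strength = force / thickness
= 69.9 / 1.1
= 63.55 N/mm

63.55 N/mm


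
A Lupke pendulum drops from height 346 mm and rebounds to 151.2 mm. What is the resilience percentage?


Resilience = h_rebound / h_drop * 100
= 151.2 / 346 * 100
= 43.7%

43.7%


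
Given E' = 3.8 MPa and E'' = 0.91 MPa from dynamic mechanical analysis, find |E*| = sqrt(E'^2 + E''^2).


|E*| = sqrt(E'^2 + E''^2)
= sqrt(3.8^2 + 0.91^2)
= sqrt(14.4400 + 0.8281)
= 3.907 MPa

3.907 MPa


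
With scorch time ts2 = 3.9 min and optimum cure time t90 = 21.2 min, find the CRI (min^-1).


CRI = 100 / (t90 - ts2)
= 100 / (21.2 - 3.9)
= 100 / 17.3
= 5.78 min^-1

5.78 min^-1


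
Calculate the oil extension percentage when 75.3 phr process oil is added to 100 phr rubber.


Oil % = oil / (100 + oil) * 100
= 75.3 / (100 + 75.3) * 100
= 75.3 / 175.3 * 100
= 42.95%

42.95%


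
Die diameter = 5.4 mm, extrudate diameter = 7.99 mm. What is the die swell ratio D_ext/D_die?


Die swell ratio = D_extrudate / D_die
= 7.99 / 5.4
= 1.48

Die swell = 1.48


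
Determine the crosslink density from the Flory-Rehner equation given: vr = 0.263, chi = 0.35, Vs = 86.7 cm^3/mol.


ln(1 - vr) = ln(1 - 0.263) = -0.3052
Numerator = -((-0.3052) + 0.263 + 0.35 * 0.263^2) = 0.0180
Denominator = 86.7 * (0.263^(1/3) - 0.263/2) = 44.1473
nu = 0.0180 / 44.1473 = 4.0678e-04 mol/cm^3

4.0678e-04 mol/cm^3


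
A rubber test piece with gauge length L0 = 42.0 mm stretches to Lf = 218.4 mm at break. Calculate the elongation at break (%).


Elongation = (Lf - L0) / L0 * 100
= (218.4 - 42.0) / 42.0 * 100
= 176.4 / 42.0 * 100
= 420.0%

420.0%


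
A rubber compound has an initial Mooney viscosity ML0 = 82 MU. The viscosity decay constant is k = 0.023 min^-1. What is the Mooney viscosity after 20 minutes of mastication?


ML = ML0 * exp(-k * t)
ML = 82 * exp(-0.023 * 20)
ML = 82 * 0.6313
ML = 51.77 MU

51.77 MU


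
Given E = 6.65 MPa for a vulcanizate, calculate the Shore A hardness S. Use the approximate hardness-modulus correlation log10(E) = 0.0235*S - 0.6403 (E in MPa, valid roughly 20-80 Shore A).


log10(E) = 0.0235*S - 0.6403  =>  S = (log10(E) + 0.6403) / 0.0235
log10(6.65) = 0.822822
S = (0.822822 + 0.6403) / 0.0235 = 1.463122 / 0.0235
S = 62.3

Shore A = 62.3


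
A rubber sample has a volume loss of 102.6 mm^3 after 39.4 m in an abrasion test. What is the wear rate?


Rate = volume_loss / distance
= 102.6 / 39.4
= 2.604 mm^3/m

2.604 mm^3/m


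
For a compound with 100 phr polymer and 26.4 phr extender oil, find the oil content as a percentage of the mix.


Oil % = oil / (100 + oil) * 100
= 26.4 / (100 + 26.4) * 100
= 26.4 / 126.4 * 100
= 20.89%

20.89%


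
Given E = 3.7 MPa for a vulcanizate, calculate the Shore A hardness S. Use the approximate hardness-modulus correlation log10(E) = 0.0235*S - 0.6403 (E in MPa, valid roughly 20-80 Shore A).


log10(E) = 0.0235*S - 0.6403  =>  S = (log10(E) + 0.6403) / 0.0235
log10(3.7) = 0.568202
S = (0.568202 + 0.6403) / 0.0235 = 1.208502 / 0.0235
S = 51.4

Shore A = 51.4


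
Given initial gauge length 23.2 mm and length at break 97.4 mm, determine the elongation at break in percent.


Elongation = (Lf - L0) / L0 * 100
= (97.4 - 23.2) / 23.2 * 100
= 74.2 / 23.2 * 100
= 319.8%

319.8%


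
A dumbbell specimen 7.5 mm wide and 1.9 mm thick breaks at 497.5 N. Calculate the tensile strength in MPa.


Area = width * thickness = 7.5 * 1.9 = 14.25 mm^2
TS = force / area = 497.5 / 14.25 = 34.91 MPa

34.91 MPa


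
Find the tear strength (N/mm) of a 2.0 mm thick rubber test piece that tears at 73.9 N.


Tear strength = force / thickness
= 73.9 / 2.0
= 36.95 N/mm

36.95 N/mm


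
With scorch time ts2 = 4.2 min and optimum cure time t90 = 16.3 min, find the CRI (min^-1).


CRI = 100 / (t90 - ts2)
= 100 / (16.3 - 4.2)
= 100 / 12.1
= 8.26 min^-1

8.26 min^-1


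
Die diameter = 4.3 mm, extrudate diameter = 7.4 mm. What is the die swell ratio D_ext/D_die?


Die swell ratio = D_extrudate / D_die
= 7.4 / 4.3
= 1.721

Die swell = 1.721


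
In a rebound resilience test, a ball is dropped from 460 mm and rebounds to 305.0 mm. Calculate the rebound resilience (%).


Resilience = h_rebound / h_drop * 100
= 305.0 / 460 * 100
= 66.3%

66.3%


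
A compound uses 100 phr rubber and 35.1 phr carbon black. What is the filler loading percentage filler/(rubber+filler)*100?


Filler % = filler / (rubber + filler) * 100
= 35.1 / (100 + 35.1) * 100
= 35.1 / 135.1 * 100
= 25.98%

25.98%


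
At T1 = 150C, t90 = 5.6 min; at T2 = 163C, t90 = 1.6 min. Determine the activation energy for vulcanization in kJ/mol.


T1 = 423.15 K, T2 = 436.15 K
1/T1 - 1/T2 = 7.0439e-05
ln(t1/t2) = ln(5.6/1.6) = 1.2528
Ea = 8.314 * 1.2528 / 7.0439e-05 = 147865.1394 J/mol
Ea = 147.87 kJ/mol

147.87 kJ/mol


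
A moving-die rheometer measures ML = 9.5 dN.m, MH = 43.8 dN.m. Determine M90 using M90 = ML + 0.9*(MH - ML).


M90 = ML + 0.9 * (MH - ML)
M90 = 9.5 + 0.9 * (43.8 - 9.5)
M90 = 9.5 + 0.9 * 34.3
M90 = 40.37 dN.m

40.37 dN.m


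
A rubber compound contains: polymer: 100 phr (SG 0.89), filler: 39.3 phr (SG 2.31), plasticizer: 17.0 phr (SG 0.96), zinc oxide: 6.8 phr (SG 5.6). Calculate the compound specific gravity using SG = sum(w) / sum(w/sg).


Sum of weights = 163.1
Volume contributions:
  polymer: 100/0.89 = 112.3596
  filler: 39.3/2.31 = 17.0130
  plasticizer: 17.0/0.96 = 17.7083
  zinc oxide: 6.8/5.6 = 1.2143
Sum of volumes = 148.2952
SG = 163.1 / 148.2952 = 1.1

SG = 1.1


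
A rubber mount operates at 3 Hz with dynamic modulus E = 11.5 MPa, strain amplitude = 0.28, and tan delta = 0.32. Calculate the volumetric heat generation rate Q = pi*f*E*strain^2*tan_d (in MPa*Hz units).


Q = pi * f * E * strain^2 * tan_d
= pi * 3 * 11.5 * 0.28^2 * 0.32
= pi * 3 * 11.5 * 0.0784 * 0.32
= 2.7192

Q = 2.7192


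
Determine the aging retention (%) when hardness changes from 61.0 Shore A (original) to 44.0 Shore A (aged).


Retention = aged / original * 100
= 44.0 / 61.0 * 100
= 72.1%

72.1%


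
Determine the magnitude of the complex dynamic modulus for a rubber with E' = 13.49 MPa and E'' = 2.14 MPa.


|E*| = sqrt(E'^2 + E''^2)
= sqrt(13.49^2 + 2.14^2)
= sqrt(181.9801 + 4.5796)
= 13.659 MPa

13.659 MPa


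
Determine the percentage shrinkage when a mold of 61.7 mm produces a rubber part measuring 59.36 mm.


Shrinkage = (mold - part) / mold * 100
= (61.7 - 59.36) / 61.7 * 100
= 2.34 / 61.7 * 100
= 3.79%

3.79%


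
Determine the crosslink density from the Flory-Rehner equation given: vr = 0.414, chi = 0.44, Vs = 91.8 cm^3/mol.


ln(1 - vr) = ln(1 - 0.414) = -0.5344
Numerator = -((-0.5344) + 0.414 + 0.44 * 0.414^2) = 0.0450
Denominator = 91.8 * (0.414^(1/3) - 0.414/2) = 49.4163
nu = 0.0450 / 49.4163 = 9.1106e-04 mol/cm^3

9.1106e-04 mol/cm^3


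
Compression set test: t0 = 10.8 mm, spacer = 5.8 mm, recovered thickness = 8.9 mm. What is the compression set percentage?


CS = (t0 - recovered) / (t0 - ts) * 100
= (10.8 - 8.9) / (10.8 - 5.8) * 100
= 1.9 / 5.0 * 100
= 38.0%

38.0%


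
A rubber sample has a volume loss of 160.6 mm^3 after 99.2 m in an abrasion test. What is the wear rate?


Rate = volume_loss / distance
= 160.6 / 99.2
= 1.619 mm^3/m

1.619 mm^3/m


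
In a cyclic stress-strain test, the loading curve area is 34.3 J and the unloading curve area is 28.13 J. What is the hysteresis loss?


Hysteresis loss = loading - unloading
= 34.3 - 28.13
= 6.17 J

6.17 J


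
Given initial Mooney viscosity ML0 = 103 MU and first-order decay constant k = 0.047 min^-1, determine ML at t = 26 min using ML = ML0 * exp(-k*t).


ML = ML0 * exp(-k * t)
ML = 103 * exp(-0.047 * 26)
ML = 103 * 0.2946
ML = 30.35 MU

30.35 MU


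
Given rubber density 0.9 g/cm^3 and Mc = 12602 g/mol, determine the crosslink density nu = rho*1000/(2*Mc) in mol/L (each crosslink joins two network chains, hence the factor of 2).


nu = rho * 1000 / (2 * Mc)
nu = 0.9 * 1000 / (2 * 12602)
nu = 900.0 / 25204
nu = 0.0357 mol/L

0.0357 mol/L


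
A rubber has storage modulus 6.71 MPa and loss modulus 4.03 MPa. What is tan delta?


tan delta = E'' / E'
= 4.03 / 6.71
= 0.6006

tan delta = 0.6006


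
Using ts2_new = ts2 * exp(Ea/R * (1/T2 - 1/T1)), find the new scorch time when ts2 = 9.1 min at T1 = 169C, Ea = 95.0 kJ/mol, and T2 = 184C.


Convert temperatures: T1 = 169 + 273.15 = 442.15 K, T2 = 184 + 273.15 = 457.15 K
ts2_new = 9.1 * exp(95000 / 8.314 * (1/457.15 - 1/442.15))
1/T2 - 1/T1 = -7.4210e-05
ts2_new = 3.9 min

3.9 min


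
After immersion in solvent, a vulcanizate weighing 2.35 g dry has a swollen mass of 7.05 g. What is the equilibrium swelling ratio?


Q = W_swollen / W_dry
Q = 7.05 / 2.35
Q = 3.0

Q = 3.0


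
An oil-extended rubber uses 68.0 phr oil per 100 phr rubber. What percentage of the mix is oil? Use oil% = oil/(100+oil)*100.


Oil % = oil / (100 + oil) * 100
= 68.0 / (100 + 68.0) * 100
= 68.0 / 168.0 * 100
= 40.48%

40.48%


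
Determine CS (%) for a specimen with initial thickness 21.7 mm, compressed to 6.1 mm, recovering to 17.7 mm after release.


CS = (t0 - recovered) / (t0 - ts) * 100
= (21.7 - 17.7) / (21.7 - 6.1) * 100
= 4.0 / 15.6 * 100
= 25.6%

25.6%


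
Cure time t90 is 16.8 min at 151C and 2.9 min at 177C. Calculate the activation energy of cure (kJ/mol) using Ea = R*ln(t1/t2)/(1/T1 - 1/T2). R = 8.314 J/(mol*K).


T1 = 424.15 K, T2 = 450.15 K
1/T1 - 1/T2 = 1.3617e-04
ln(t1/t2) = ln(16.8/2.9) = 1.7567
Ea = 8.314 * 1.7567 / 1.3617e-04 = 107251.4383 J/mol
Ea = 107.25 kJ/mol

107.25 kJ/mol


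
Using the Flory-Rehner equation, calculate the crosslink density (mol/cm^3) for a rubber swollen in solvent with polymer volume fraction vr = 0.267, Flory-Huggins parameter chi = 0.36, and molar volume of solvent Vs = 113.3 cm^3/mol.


ln(1 - vr) = ln(1 - 0.267) = -0.3106
Numerator = -((-0.3106) + 0.267 + 0.36 * 0.267^2) = 0.0179
Denominator = 113.3 * (0.267^(1/3) - 0.267/2) = 57.8315
nu = 0.0179 / 57.8315 = 3.1031e-04 mol/cm^3

3.1031e-04 mol/cm^3


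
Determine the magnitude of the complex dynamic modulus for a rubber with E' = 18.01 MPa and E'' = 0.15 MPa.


|E*| = sqrt(E'^2 + E''^2)
= sqrt(18.01^2 + 0.15^2)
= sqrt(324.3601 + 0.0225)
= 18.011 MPa

18.011 MPa


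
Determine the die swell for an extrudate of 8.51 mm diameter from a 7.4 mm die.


Die swell ratio = D_extrudate / D_die
= 8.51 / 7.4
= 1.15

Die swell = 1.15


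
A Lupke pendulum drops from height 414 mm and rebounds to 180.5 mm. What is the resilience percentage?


Resilience = h_rebound / h_drop * 100
= 180.5 / 414 * 100
= 43.6%

43.6%


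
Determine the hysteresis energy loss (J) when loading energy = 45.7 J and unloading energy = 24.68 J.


Hysteresis loss = loading - unloading
= 45.7 - 24.68
= 21.02 J

21.02 J


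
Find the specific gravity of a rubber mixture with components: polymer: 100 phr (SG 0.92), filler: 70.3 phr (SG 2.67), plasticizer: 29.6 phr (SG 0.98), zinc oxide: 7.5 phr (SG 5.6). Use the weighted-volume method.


Sum of weights = 207.4
Volume contributions:
  polymer: 100/0.92 = 108.6957
  filler: 70.3/2.67 = 26.3296
  plasticizer: 29.6/0.98 = 30.2041
  zinc oxide: 7.5/5.6 = 1.3393
Sum of volumes = 166.5686
SG = 207.4 / 166.5686 = 1.245

SG = 1.245


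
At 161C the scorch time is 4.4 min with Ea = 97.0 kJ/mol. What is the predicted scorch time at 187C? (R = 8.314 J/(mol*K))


Convert temperatures: T1 = 161 + 273.15 = 434.15 K, T2 = 187 + 273.15 = 460.15 K
ts2_new = 4.4 * exp(97000 / 8.314 * (1/460.15 - 1/434.15))
1/T2 - 1/T1 = -1.3015e-04
ts2_new = 0.96 min

0.96 min


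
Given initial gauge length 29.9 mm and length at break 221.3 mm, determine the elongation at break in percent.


Elongation = (Lf - L0) / L0 * 100
= (221.3 - 29.9) / 29.9 * 100
= 191.4 / 29.9 * 100
= 640.1%

640.1%


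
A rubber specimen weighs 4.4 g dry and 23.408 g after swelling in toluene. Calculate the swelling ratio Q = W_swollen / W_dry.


Q = W_swollen / W_dry
Q = 23.408 / 4.4
Q = 5.32

Q = 5.32


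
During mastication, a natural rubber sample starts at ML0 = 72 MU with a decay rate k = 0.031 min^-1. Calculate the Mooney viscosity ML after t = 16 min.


ML = ML0 * exp(-k * t)
ML = 72 * exp(-0.031 * 16)
ML = 72 * 0.6090
ML = 43.85 MU

43.85 MU


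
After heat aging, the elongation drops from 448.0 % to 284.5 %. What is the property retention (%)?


Retention = aged / original * 100
= 284.5 / 448.0 * 100
= 63.5%

63.5%


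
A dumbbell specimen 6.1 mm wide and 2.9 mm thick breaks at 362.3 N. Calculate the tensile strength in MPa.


Area = width * thickness = 6.1 * 2.9 = 17.69 mm^2
TS = force / area = 362.3 / 17.69 = 20.48 MPa

20.48 MPa


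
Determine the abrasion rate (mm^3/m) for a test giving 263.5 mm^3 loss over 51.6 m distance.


Rate = volume_loss / distance
= 263.5 / 51.6
= 5.107 mm^3/m

5.107 mm^3/m


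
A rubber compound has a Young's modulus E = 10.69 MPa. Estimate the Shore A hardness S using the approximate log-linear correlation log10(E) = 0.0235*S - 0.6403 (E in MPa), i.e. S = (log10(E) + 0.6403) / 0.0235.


log10(E) = 0.0235*S - 0.6403  =>  S = (log10(E) + 0.6403) / 0.0235
log10(10.69) = 1.028978
S = (1.028978 + 0.6403) / 0.0235 = 1.669278 / 0.0235
S = 71.0

Shore A = 71.0


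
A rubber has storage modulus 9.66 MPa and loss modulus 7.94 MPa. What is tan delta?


tan delta = E'' / E'
= 7.94 / 9.66
= 0.8219

tan delta = 0.8219


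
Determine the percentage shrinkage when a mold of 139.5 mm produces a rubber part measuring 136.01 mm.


Shrinkage = (mold - part) / mold * 100
= (139.5 - 136.01) / 139.5 * 100
= 3.49 / 139.5 * 100
= 2.5%

2.5%


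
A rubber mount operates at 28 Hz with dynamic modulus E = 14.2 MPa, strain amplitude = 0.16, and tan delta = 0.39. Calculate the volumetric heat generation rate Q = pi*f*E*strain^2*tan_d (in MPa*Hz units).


Q = pi * f * E * strain^2 * tan_d
= pi * 28 * 14.2 * 0.16^2 * 0.39
= pi * 28 * 14.2 * 0.0256 * 0.39
= 12.4710

Q = 12.4710


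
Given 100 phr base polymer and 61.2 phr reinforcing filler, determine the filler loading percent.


Filler % = filler / (rubber + filler) * 100
= 61.2 / (100 + 61.2) * 100
= 61.2 / 161.2 * 100
= 37.97%

37.97%


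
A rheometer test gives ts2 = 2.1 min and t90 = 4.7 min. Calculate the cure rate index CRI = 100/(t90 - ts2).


CRI = 100 / (t90 - ts2)
= 100 / (4.7 - 2.1)
= 100 / 2.6
= 38.46 min^-1

38.46 min^-1


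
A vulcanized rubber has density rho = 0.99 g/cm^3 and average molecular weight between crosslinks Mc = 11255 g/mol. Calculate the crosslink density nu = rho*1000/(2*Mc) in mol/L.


nu = rho * 1000 / (2 * Mc)
nu = 0.99 * 1000 / (2 * 11255)
nu = 990.0 / 22510
nu = 0.0440 mol/L

0.0440 mol/L


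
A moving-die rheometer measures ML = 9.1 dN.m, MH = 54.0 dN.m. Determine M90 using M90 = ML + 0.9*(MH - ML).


M90 = ML + 0.9 * (MH - ML)
M90 = 9.1 + 0.9 * (54.0 - 9.1)
M90 = 9.1 + 0.9 * 44.9
M90 = 49.51 dN.m

49.51 dN.m


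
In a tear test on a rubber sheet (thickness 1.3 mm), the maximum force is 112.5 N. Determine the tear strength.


Tear strength = force / thickness
= 112.5 / 1.3
= 86.54 N/mm

86.54 N/mm


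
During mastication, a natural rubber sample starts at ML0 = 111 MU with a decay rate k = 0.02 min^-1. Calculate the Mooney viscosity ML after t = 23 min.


ML = ML0 * exp(-k * t)
ML = 111 * exp(-0.02 * 23)
ML = 111 * 0.6313
ML = 70.07 MU

70.07 MU


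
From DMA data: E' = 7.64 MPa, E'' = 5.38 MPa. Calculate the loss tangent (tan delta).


tan delta = E'' / E'
= 5.38 / 7.64
= 0.7042

tan delta = 0.7042
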